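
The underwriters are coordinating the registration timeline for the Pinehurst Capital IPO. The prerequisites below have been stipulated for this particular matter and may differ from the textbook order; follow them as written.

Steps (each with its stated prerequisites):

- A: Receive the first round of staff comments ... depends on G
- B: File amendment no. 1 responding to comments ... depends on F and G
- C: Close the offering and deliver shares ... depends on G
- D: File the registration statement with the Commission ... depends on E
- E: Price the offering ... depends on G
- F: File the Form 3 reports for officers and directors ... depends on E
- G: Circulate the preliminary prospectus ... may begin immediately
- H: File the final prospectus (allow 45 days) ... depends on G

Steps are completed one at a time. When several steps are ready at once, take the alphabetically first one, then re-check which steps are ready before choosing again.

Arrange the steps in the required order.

G is the only step with nothing outstanding, so it goes first.
Now A, C, E and H have their prerequisites met. A has the earlier label, so A next.
Ready: C, E and H. C has the earlier label → C.
Ready: E and H. E has the earlier label → E.
D, F and H are all available; D has the earlier label → D.
Ready: F and H. F has the earlier label → F.
B now also ready, so the ready set is {B, H}; B has the earlier label → B.
Next only H has its prerequisites met → H.

G, A, C, E, D, F, B, H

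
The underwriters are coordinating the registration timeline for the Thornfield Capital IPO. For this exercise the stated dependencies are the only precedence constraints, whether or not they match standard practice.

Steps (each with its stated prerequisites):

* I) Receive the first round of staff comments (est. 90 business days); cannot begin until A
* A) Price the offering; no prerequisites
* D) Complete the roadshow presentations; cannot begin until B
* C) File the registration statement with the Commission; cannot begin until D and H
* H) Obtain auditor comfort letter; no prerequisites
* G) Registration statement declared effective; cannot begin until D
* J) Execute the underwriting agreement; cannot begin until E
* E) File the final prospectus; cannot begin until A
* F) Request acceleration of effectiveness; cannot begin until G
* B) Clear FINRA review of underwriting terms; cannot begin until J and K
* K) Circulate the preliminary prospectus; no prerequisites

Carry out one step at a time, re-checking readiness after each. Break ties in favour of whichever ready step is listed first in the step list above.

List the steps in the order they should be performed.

A, I, H, E, J, K, B, D, C, G, F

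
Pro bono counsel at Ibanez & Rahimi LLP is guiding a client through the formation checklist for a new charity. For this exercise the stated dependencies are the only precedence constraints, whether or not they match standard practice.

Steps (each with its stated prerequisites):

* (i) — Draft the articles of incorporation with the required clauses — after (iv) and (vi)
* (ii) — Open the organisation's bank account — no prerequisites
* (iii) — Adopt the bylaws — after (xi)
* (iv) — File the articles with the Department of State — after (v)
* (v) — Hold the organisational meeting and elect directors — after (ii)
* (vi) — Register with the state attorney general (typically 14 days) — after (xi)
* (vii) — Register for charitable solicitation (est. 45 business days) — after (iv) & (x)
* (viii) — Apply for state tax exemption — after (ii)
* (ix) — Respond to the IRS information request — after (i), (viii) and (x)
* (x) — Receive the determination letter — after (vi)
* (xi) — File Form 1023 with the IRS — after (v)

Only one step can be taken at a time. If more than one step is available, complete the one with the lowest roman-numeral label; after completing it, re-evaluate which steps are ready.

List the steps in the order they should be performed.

(ii) is the only step with nothing outstanding, so it goes first.
(v) and (viii) are both available; (v) has the earlier label → (v).
Ready: (iv), (viii) and (xi). (iv) has the earlier label → (iv).
Now (viii) and (xi) have their prerequisites met. (viii) has the earlier label, so (viii) next.
(xi) needed (v), now all done → (xi).
(iii) and (vi) are both available; (iii) has the earlier label → (iii).
(vi) needed (xi), now all done → (vi).
(i) and (x) are both available; (i) has the earlier label → (i).
Next only (x) has its prerequisites met → (x).
Now (vii) and (ix) have their prerequisites met. (vii) has the earlier label, so (vii) next.
(ix) needed (i), (viii) and (x), now all done → (ix).

(ii), (v), (iv), (viii), (xi), (iii), (vi), (i), (x), (vii), (ix)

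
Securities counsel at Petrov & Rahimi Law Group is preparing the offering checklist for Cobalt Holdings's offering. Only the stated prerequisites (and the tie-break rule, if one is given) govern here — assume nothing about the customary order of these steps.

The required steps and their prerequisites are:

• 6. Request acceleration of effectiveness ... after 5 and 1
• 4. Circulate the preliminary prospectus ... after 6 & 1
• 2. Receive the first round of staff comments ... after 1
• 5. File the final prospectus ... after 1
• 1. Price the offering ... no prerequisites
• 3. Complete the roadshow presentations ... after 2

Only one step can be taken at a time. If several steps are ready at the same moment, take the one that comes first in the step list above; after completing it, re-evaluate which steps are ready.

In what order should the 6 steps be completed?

1 has no prerequisites → 1 first.
Ready: 2 and 5. 2 is listed earlier → 2.
Now 5 and 3 have their prerequisites met. 5 is listed earlier, so 5 next.
6 now also ready, so the ready set is {6, 3}; 6 is listed earlier → 6.
4 now also ready, so the ready set is {4, 3}; 4 is listed earlier → 4.
3 is the only step now ready → 3.

1, 2, 5, 6, 4, 3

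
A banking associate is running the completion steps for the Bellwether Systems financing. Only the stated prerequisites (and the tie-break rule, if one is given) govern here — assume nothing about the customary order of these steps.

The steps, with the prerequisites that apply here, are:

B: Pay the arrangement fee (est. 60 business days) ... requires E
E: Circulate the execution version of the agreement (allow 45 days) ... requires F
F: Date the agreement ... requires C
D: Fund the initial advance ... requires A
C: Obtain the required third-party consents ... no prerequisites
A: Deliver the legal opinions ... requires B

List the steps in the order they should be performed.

C, F, E, B, A, D

Only C has no prerequisites, so it is first.
That leaves F as the only ready step → F.
Next only E has its prerequisites met → E.
B needed E, now all done → B.
A needed B, now all done → A.
D needed A, now all done → D.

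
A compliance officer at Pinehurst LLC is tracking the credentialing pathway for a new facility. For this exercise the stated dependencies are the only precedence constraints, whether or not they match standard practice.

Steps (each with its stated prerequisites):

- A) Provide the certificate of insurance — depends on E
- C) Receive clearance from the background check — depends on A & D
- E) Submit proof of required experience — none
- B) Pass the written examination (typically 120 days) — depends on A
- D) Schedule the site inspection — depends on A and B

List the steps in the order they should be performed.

Only E has no prerequisites, so it is first.
That leaves A as the only ready step → A.
B needed A, now all done → B.
That leaves D as the only ready step → D.
That leaves C as the only ready step → C.

E, A, B, D, C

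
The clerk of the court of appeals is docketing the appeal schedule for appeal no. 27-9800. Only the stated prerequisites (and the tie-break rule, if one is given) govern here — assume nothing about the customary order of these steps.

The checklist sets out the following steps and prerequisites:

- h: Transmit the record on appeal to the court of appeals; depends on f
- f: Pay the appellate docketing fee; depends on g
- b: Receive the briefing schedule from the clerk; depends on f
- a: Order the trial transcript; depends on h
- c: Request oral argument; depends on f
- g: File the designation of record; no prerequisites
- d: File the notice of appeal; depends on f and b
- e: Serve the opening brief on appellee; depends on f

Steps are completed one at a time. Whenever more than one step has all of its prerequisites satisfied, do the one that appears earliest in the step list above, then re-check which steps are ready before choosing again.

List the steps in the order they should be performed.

Only g has no prerequisites, so it is first.
Next only f has its prerequisites met → f.
Now h, b, c and e have their prerequisites met. h is listed earlier, so h next.
a now also ready, so the ready set is {b, a, c, e}; b is listed earlier → b.
a, c, d and e are all available; a is listed earlier → a.
Ready: c, d and e. c is listed earlier → c.
Now d and e have their prerequisites met. d is listed earlier, so d next.
e is the only step now ready → e.

g, f, h, b, a, c, d, e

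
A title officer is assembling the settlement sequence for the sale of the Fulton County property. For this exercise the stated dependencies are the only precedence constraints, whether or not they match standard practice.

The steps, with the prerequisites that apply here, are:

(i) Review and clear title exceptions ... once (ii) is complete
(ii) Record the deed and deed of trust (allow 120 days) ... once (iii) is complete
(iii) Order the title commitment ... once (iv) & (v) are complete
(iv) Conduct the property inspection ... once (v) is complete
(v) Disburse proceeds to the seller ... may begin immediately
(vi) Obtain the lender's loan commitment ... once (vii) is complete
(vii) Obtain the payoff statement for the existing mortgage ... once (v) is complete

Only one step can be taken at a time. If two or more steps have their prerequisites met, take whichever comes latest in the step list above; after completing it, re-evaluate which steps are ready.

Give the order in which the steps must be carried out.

Only (v) has no prerequisites, so it is first.
(vii) and (iv) are both available; (vii) is listed later → (vii).
(vi) now also ready, so the ready set is {(vi), (iv)}; (vi) is listed later → (vi).
(iv) needed (v), now all done → (iv).
That leaves (iii) as the only ready step → (iii).
(ii) is the only step now ready → (ii).
Next only (i) has its prerequisites met → (i).

(v) → (vii) → (vi) → (iv) → (iii) → (ii) → (i)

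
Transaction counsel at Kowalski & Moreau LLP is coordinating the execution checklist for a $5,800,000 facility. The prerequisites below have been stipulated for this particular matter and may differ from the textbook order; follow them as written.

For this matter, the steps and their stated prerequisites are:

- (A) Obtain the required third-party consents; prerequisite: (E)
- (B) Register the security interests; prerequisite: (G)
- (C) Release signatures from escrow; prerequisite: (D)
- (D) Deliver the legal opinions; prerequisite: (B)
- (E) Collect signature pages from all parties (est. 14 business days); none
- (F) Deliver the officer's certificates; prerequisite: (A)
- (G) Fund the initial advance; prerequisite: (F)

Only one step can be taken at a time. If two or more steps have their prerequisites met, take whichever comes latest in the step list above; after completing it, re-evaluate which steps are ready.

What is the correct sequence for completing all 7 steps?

(E) (A) (F) (G) (B) (D) (C)

(E) has no prerequisites → (E) first.
(A) needed (E), now all done → (A).
(F) needed (A), now all done → (F).
Next only (G) has its prerequisites met → (G).
(B) needed (G), now all done → (B).
(D) is the only step now ready → (D).
(C) needed (D), now all done → (C).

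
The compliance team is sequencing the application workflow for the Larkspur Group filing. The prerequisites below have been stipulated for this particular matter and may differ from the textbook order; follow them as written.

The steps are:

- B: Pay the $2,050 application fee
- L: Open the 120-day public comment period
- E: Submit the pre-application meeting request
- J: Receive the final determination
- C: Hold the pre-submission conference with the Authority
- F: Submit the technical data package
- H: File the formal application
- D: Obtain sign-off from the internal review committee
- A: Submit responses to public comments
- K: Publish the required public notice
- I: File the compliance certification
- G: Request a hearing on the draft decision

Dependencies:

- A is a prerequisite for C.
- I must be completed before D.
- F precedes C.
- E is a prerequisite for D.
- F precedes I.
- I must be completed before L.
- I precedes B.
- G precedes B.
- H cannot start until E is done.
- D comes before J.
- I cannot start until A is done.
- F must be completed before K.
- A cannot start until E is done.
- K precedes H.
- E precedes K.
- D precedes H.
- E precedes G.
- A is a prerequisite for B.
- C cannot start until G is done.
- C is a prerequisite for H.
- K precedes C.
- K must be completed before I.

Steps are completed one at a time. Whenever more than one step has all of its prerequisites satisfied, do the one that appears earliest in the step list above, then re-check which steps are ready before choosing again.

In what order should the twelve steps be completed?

E and F have no prerequisites; E is listed earlier, so E is first.
A and G now also ready, so the ready set is {F, A, G}; F is listed earlier → F.
K now also ready, so the ready set is {A, K, G}; A is listed earlier → A.
K and G are both available; K is listed earlier → K.
I now also ready, so the ready set is {I, G}; I is listed earlier → I.
Ready: L, D and G. L is listed earlier → L.
Now D and G have their prerequisites met. D is listed earlier, so D next.
J now also ready, so the ready set is {J, G}; J is listed earlier → J.
G needed E, now all done → G.
Now B and C have their prerequisites met. B is listed earlier, so B next.
Next only C has its prerequisites met → C.
H needed E, C, D and K, now all done → H.

E → F → A → K → I → L → D → J → G → B → C → H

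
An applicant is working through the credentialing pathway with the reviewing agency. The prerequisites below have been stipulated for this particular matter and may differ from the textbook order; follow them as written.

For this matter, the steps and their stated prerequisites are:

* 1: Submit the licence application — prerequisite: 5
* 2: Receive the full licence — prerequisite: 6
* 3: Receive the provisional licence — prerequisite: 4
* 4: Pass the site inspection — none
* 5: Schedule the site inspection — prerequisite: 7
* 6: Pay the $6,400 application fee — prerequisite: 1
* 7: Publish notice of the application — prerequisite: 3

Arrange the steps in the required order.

4, 3, 7, 5, 1, 6, 2

4 has no prerequisites → 4 first.
Next only 3 has its prerequisites met → 3.
Next only 7 has its prerequisites met → 7.
Next only 5 has its prerequisites met → 5.
That leaves 1 as the only ready step → 1.
6 needed 1, now all done → 6.
Next only 2 has its prerequisites met → 2.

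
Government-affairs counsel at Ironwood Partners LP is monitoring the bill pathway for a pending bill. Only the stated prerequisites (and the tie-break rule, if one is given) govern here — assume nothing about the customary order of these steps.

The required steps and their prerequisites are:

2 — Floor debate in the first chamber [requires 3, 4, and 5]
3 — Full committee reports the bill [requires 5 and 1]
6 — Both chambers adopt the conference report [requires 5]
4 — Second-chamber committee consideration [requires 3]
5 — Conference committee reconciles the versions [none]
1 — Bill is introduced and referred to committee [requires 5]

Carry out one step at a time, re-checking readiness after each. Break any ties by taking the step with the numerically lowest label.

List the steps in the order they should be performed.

5 → 1 → 3 → 4 → 2 → 6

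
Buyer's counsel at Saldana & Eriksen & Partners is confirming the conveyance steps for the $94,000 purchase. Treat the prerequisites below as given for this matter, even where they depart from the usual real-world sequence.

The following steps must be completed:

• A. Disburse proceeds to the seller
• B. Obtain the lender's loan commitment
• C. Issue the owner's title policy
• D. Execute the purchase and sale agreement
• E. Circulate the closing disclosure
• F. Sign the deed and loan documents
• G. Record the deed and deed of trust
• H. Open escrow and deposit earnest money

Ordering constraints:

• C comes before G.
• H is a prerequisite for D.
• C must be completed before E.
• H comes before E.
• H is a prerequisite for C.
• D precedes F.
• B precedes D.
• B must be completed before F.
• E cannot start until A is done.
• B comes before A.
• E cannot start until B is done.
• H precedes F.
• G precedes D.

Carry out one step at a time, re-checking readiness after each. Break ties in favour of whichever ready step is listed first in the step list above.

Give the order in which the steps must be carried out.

Nothing is required for B and H. B is listed earlier → B first.
A and H are both available; A is listed earlier → A.
Next only H has its prerequisites met → H.
Next only C has its prerequisites met → C.
Ready: E and G. E is listed earlier → E.
Next only G has its prerequisites met → G.
Next only D has its prerequisites met → D.
F needed B, D and H, now all done → F.

B → A → H → C → E → G → D → F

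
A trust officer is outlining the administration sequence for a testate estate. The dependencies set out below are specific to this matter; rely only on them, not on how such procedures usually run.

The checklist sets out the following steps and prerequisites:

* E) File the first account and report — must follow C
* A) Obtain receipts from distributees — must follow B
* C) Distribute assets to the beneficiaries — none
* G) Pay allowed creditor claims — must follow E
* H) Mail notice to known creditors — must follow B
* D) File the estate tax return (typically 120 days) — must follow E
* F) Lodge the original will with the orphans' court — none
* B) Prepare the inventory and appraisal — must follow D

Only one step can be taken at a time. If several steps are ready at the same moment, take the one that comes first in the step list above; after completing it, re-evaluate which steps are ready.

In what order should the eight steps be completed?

C, E, G, D, F, B, A, H

C and F have no prerequisites; C is listed earlier, so C is first.
E and F are both available; E is listed earlier → E.
G, D and F are all available; G is listed earlier → G.
Ready: D and F. D is listed earlier → D.
B now also ready, so the ready set is {F, B}; F is listed earlier → F.
B is the only step now ready → B.
A and H are both available; A is listed earlier → A.
Next only H has its prerequisites met → H.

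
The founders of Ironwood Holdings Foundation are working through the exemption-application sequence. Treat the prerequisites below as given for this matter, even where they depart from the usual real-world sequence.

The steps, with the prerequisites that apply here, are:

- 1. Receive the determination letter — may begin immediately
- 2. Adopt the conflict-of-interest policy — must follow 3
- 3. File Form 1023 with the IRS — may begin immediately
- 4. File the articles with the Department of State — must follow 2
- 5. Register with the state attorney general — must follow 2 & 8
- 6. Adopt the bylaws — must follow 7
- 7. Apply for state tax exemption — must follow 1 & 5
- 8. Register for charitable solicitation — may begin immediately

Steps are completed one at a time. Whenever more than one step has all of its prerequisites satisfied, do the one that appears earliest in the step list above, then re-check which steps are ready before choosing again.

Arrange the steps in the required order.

1, 3, 2, 4, 8, 5, 7, 6

Nothing is required for 1, 3 and 8. 1 is listed earlier → 1 first.
Ready: 3 and 8. 3 is listed earlier → 3.
Now 2 and 8 have their prerequisites met. 2 is listed earlier, so 2 next.
4 now also ready, so the ready set is {4, 8}; 4 is listed earlier → 4.
8 is the only step now ready → 8.
5 needed 2 and 8, now all done → 5.
7 needed 1 and 5, now all done → 7.
6 is the only step now ready → 6.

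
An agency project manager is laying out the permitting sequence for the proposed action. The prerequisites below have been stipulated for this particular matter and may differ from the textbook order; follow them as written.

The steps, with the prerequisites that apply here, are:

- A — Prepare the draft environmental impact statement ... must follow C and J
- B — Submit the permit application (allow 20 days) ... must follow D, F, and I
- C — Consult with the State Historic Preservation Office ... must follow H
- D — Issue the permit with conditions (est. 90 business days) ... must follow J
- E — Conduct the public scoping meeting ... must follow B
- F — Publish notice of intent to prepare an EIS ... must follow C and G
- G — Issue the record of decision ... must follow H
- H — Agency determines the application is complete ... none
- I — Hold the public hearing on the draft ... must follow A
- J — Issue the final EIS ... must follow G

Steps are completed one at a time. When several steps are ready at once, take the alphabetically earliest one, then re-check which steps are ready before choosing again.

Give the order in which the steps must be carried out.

H → C → G → F → J → A → D → I → B → E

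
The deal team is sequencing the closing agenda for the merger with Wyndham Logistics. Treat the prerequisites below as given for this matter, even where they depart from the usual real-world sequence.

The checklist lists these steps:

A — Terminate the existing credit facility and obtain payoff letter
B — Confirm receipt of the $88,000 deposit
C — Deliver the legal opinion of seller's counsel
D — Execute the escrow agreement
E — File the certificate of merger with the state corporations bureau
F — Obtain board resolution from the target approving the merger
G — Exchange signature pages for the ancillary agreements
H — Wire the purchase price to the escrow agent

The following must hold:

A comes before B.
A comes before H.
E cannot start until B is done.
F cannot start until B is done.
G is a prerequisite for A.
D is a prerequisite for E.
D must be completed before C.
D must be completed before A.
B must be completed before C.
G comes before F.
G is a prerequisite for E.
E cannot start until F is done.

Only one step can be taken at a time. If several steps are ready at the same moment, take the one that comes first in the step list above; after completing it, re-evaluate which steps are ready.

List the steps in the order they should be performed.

Nothing is required for D and G. D is listed earlier → D first.
That leaves G as the only ready step → G.
Next only A has its prerequisites met → A.
Now B and H have their prerequisites met. B is listed earlier, so B next.
C, F and H are all available; C is listed earlier → C.
Ready: F and H. F is listed earlier → F.
E now also ready, so the ready set is {E, H}; E is listed earlier → E.
That leaves H as the only ready step → H.

D → G → A → B → C → F → E → H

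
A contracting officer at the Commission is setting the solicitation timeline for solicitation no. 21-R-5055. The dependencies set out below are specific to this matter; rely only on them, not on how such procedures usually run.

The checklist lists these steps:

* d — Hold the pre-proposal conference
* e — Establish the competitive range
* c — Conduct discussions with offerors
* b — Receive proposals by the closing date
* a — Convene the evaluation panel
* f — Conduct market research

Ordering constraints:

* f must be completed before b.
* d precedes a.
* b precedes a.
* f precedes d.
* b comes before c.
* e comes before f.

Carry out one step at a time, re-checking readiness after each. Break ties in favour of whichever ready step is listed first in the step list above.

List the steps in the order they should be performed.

Only e has no prerequisites, so it is first.
Next only f has its prerequisites met → f.
d and b are both available; d is listed earlier → d.
b needed f, now all done → b.
Ready: c and a. c is listed earlier → c.
a needed d and b, now all done → a.

e, f, d, b, c, a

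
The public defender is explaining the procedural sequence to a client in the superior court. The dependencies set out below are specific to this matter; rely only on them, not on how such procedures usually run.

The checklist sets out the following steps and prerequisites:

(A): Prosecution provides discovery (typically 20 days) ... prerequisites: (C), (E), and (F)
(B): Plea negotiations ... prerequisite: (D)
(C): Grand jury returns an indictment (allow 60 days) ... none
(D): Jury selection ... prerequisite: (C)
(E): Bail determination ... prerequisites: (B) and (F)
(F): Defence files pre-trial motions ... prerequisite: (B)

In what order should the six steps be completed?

(C) (D) (B) (F) (E) (A)

(C) is the only step with nothing outstanding, so it goes first.
Next only (D) has its prerequisites met → (D).
(B) needed (D), now all done → (B).
Next only (F) has its prerequisites met → (F).
That leaves (E) as the only ready step → (E).
(A) is the only step now ready → (A).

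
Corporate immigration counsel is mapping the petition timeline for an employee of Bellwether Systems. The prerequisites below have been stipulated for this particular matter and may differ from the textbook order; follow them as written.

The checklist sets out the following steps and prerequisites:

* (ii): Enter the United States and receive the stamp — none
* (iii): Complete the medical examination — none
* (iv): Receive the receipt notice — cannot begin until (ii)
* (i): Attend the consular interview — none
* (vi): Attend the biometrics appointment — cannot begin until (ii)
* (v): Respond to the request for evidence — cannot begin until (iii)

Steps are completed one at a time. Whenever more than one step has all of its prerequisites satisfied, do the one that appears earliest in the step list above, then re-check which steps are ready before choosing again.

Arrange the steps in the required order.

(ii), (iii), (iv), (i), (vi), (v)

(ii), (iii) and (i) have no prerequisites; (ii) is listed earlier, so (ii) is first.
Now (iii), (iv), (i) and (vi) have their prerequisites met. (iii) is listed earlier, so (iii) next.
(v) now also ready, so the ready set is {(iv), (i), (vi), (v)}; (iv) is listed earlier → (iv).
Ready: (i), (vi) and (v). (i) is listed earlier → (i).
(vi) and (v) are both available; (vi) is listed earlier → (vi).
That leaves (v) as the only ready step → (v).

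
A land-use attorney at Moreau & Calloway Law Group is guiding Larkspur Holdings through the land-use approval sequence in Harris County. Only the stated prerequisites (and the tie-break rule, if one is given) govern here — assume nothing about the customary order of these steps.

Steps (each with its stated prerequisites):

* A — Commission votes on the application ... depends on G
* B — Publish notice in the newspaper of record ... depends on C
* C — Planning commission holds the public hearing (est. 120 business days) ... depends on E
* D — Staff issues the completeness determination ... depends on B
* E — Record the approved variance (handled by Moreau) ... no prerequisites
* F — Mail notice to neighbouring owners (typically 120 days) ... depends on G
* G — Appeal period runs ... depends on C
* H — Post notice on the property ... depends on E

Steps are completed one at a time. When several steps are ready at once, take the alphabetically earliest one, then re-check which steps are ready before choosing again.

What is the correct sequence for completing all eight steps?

E C B D G A F H

Only E has no prerequisites, so it is first.
Ready: C and H. C has the earlier label → C.
B, G and H are all available; B has the earlier label → B.
D, G and H are all available; D has the earlier label → D.
Ready: G and H. G has the earlier label → G.
Now A, F and H have their prerequisites met. A has the earlier label, so A next.
Now F and H have their prerequisites met. F has the earlier label, so F next.
Next only H has its prerequisites met → H.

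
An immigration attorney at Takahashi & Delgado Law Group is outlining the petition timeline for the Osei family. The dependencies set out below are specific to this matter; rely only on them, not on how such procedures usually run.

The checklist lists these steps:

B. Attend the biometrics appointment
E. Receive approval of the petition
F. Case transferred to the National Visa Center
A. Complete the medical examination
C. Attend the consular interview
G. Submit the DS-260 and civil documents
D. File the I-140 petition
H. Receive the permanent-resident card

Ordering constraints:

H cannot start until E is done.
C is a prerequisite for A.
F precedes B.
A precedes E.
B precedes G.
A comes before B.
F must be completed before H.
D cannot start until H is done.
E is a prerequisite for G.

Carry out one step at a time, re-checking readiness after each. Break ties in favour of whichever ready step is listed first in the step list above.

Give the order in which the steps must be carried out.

F, C, A, B, E, G, H, D

F and C have no prerequisites; F is listed earlier, so F is first.
Next only C has its prerequisites met → C.
A needed C, now all done → A.
B and E are both available; B is listed earlier → B.
That leaves E as the only ready step → E.
Ready: G and H. G is listed earlier → G.
H needed E and F, now all done → H.
That leaves D as the only ready step → D.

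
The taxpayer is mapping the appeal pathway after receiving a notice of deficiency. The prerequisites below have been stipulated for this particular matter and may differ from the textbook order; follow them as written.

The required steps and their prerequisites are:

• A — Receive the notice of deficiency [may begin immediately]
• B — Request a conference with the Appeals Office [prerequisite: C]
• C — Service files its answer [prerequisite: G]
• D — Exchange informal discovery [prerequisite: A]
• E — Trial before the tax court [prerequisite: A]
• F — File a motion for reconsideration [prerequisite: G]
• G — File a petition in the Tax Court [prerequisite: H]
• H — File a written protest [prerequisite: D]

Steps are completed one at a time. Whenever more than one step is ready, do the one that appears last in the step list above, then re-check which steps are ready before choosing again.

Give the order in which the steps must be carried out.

A has no prerequisites → A first.
Ready: E and D. E is listed later → E.
D needed A, now all done → D.
H needed D, now all done → H.
G needed H, now all done → G.
Now F and C have their prerequisites met. F is listed later, so F next.
Next only C has its prerequisites met → C.
B needed C, now all done → B.

A, E, D, H, G, F, C, B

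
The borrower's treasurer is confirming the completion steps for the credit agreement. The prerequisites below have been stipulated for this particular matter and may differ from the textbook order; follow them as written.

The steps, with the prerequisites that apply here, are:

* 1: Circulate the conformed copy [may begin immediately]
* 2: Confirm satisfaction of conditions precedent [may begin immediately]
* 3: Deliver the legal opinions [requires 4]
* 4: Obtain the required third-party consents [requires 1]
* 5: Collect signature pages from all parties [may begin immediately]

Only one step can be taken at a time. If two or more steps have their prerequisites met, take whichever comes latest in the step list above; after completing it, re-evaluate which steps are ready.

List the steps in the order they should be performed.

5, 2 and 1 have no prerequisites; 5 is listed later, so 5 is first.
2 and 1 are both available; 2 is listed later → 2.
1 is the only step now ready → 1.
4 needed 1, now all done → 4.
3 needed 4, now all done → 3.

5 → 2 → 1 → 4 → 3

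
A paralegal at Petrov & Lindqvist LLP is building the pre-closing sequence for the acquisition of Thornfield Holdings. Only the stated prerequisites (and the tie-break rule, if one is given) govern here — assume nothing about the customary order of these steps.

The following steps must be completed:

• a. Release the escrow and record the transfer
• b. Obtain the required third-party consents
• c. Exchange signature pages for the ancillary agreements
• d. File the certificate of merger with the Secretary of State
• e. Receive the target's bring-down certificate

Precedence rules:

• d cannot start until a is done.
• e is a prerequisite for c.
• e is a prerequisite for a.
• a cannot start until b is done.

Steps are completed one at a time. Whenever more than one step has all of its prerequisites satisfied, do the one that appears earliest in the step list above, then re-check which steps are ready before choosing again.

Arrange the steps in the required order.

b, e, a, c, d

Nothing is required for b and e. b is listed earlier → b first.
Next only e has its prerequisites met → e.
a and c are both available; a is listed earlier → a.
d now also ready, so the ready set is {c, d}; c is listed earlier → c.
Next only d has its prerequisites met → d.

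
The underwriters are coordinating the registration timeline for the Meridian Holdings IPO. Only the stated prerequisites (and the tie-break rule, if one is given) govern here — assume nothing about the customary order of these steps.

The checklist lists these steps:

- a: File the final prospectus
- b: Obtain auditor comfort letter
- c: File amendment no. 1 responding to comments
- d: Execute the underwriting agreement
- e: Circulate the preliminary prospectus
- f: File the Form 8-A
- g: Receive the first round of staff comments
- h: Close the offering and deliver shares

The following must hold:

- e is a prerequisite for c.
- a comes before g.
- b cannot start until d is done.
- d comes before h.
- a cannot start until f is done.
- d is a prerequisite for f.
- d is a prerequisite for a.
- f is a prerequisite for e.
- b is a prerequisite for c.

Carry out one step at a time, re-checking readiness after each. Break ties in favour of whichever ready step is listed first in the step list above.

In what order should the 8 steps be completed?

d b f a e c g h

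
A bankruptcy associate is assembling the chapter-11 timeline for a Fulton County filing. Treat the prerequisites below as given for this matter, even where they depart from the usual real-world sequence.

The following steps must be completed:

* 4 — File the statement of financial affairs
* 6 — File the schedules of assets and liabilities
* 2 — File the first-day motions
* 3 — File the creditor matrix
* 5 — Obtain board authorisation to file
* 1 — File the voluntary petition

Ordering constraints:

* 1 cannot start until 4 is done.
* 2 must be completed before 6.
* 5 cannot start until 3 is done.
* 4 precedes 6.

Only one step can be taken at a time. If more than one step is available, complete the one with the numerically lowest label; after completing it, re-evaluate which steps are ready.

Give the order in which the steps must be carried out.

2, 3, 4, 1, 5, 6

Nothing is required for 2, 3 and 4. 2 has the earlier label → 2 first.
Now 3 and 4 have their prerequisites met. 3 has the earlier label, so 3 next.
5 now also ready, so the ready set is {4, 5}; 4 has the earlier label → 4.
1, 5 and 6 are all available; 1 has the earlier label → 1.
Ready: 5 and 6. 5 has the earlier label → 5.
That leaves 6 as the only ready step → 6.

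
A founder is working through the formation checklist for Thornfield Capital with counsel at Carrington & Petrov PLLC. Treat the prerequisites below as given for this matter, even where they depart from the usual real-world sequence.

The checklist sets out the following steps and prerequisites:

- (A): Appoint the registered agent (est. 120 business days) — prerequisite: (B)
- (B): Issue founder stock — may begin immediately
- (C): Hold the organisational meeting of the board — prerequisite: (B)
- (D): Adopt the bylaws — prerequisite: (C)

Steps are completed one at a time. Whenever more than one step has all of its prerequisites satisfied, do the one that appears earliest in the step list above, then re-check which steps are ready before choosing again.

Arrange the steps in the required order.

(B) is the only step with nothing outstanding, so it goes first.
(A) and (C) are both available; (A) is listed earlier → (A).
(C) needed (B), now all done → (C).
(D) needed (C), now all done → (D).

(B), (A), (C), (D)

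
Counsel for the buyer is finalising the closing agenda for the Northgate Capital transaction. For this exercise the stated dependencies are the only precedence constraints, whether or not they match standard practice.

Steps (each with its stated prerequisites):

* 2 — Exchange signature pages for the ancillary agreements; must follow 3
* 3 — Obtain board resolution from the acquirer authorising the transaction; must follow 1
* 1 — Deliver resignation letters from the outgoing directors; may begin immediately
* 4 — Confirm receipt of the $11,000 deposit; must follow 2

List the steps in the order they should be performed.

1, 3, 2, 4

1 is the only step with nothing outstanding, so it goes first.
Next only 3 has its prerequisites met → 3.
2 needed 3, now all done → 2.
4 needed 2, now all done → 4.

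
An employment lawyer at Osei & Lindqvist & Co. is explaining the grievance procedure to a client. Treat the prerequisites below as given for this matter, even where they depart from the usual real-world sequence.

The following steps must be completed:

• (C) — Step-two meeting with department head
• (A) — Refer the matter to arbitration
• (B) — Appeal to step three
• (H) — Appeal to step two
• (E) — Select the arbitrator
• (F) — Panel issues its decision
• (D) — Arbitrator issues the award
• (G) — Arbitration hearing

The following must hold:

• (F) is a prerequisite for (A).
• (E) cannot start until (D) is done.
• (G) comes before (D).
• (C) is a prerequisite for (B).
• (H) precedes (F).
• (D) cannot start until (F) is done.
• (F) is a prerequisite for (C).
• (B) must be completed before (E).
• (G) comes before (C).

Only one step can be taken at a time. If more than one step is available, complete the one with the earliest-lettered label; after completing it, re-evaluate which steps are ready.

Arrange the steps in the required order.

(G) (H) (F) (A) (C) (B) (D) (E)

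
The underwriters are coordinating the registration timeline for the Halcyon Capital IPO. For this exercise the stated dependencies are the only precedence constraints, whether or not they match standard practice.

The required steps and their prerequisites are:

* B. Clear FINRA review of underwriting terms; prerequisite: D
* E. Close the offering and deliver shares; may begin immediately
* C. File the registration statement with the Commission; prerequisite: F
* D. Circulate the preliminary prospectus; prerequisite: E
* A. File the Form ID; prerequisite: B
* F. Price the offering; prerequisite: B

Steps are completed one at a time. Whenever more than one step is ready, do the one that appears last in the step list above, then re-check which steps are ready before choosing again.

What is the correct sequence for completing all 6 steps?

E has no prerequisites → E first.
D needed E, now all done → D.
Next only B has its prerequisites met → B.
Ready: F and A. F is listed later → F.
C now also ready, so the ready set is {A, C}; A is listed later → A.
C needed F, now all done → C.

E D B F A C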